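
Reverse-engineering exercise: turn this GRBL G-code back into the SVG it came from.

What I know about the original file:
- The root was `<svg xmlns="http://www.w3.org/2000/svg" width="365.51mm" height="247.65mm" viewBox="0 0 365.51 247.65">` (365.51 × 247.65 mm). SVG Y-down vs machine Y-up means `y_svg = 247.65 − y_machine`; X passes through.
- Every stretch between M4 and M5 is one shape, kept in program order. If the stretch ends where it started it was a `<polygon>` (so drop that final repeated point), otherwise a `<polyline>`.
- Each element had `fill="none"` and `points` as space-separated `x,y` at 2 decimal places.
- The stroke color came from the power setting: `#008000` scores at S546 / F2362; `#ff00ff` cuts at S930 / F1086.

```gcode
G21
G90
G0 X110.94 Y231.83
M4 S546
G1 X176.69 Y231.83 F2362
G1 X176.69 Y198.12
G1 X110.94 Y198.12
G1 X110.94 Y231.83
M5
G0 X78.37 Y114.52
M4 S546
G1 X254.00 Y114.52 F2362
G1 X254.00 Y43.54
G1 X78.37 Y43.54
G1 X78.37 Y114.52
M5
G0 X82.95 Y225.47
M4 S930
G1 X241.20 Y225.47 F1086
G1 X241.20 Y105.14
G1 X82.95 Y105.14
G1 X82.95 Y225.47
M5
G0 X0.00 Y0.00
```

y_svg = 247.65 − y_m.

[1] S546→`#008000` (score); closed run; points: 110.94,15.82 176.69,15.82 176.69,49.53 110.94,49.53

[2] S546→`#008000` (score); closed run; points: 78.37,133.13 254.00,133.13 254.00,204.11 78.37,204.11

[3] S930→`#ff00ff` (cut); closed run; points: 82.95,22.18 241.20,22.18 241.20,142.51 82.95,142.51

<svg xmlns="http://www.w3.org/2000/svg" width="365.51mm" height="247.65mm" viewBox="0 0 365.51 247.65">
  <polygon points="110.94,15.82 176.69,15.82 176.69,49.53 110.94,49.53" fill="none" stroke="#008000"/>
  <polygon points="78.37,133.13 254.00,133.13 254.00,204.11 78.37,204.11" fill="none" stroke="#008000"/>
  <polygon points="82.95,22.18 241.20,22.18 241.20,142.51 82.95,142.51" fill="none" stroke="#ff00ff"/>
</svg>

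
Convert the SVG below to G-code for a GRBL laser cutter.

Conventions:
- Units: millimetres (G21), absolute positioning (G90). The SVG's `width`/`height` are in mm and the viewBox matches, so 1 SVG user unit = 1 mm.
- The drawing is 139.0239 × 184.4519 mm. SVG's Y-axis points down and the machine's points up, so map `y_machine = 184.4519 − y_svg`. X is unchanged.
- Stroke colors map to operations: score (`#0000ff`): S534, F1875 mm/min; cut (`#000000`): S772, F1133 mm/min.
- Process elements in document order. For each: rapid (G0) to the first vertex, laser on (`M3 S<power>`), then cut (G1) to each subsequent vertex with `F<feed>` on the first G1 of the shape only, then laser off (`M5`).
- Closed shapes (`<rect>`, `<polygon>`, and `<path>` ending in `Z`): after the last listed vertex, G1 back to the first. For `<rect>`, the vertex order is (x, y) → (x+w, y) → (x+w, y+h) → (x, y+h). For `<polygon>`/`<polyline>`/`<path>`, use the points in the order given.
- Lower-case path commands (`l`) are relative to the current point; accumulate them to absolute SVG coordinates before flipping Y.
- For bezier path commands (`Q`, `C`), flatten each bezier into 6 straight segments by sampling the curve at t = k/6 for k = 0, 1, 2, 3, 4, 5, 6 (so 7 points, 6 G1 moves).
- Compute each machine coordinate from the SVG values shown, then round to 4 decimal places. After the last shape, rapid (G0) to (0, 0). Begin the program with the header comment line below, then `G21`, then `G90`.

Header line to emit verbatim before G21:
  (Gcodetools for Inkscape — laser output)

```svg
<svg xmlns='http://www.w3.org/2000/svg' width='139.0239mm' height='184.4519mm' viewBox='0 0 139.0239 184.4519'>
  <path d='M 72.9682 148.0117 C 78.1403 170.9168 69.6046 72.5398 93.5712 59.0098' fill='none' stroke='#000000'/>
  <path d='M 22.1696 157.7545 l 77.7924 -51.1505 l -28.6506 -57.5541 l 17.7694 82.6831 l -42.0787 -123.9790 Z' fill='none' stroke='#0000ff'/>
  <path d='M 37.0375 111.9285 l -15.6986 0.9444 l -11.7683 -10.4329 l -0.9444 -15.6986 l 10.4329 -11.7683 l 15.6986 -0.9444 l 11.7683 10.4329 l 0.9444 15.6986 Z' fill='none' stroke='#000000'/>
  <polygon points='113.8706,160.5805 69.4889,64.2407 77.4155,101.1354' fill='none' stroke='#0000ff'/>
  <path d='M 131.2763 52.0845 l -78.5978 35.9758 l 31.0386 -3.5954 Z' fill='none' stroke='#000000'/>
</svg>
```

1 u = 1 mm; y_m = 184.4519 − y.

[1] `<path>` cubic bezier, #000000→cut S772 F1133: (72.9682,36.4402) → (74.6259,34.1402) → (75.2825,46.3281) → (76.2218,67.2780) → (78.7272,91.2642) → (84.0825,112.5608) → (93.5712,125.4421)

[2] `<path>` closed polygon, #0000ff→score S534 F1875: (22.1696,26.6974) → (99.9620,77.8479) → (71.3114,135.4020) → (89.0808,52.7189) → (47.0021,176.6979) → (22.1696,26.6974) (closed)

[3] `<path>` regular polygon, #000000→cut S772 F1133: (37.0375,72.5234) → (21.3389,71.5790) → (9.5706,82.0119) → (8.6262,97.7105) → (19.0591,109.4788) → (34.7577,110.4232) → (46.5260,99.9903) → (47.4704,84.2917) → (37.0375,72.5234) (closed)

[4] `<polygon>` closed polygon, #0000ff→score S534 F1875: (113.8706,23.8714) → (69.4889,120.2112) → (77.4155,83.3165) → (113.8706,23.8714) (closed)

[5] `<path>` closed polygon, #000000→cut S772 F1133: (131.2763,132.3674) → (52.6785,96.3916) → (83.7171,99.9870) → (131.2763,132.3674) (closed)

(Gcodetools for Inkscape — laser output)
G21
G90
G0 X72.9682 Y36.4402
M3 S772
G1 X74.6259 Y34.1402 F1133
G1 X75.2825 Y46.3281
G1 X76.2218 Y67.2780
G1 X78.7272 Y91.2642
G1 X84.0825 Y112.5608
G1 X93.5712 Y125.4421
M5
G0 X22.1696 Y26.6974
M3 S534
G1 X99.9620 Y77.8479 F1875
G1 X71.3114 Y135.4020
G1 X89.0808 Y52.7189
G1 X47.0021 Y176.6979
G1 X22.1696 Y26.6974
M5
G0 X37.0375 Y72.5234
M3 S772
G1 X21.3389 Y71.5790 F1133
G1 X9.5706 Y82.0119
G1 X8.6262 Y97.7105
G1 X19.0591 Y109.4788
G1 X34.7577 Y110.4232
G1 X46.5260 Y99.9903
G1 X47.4704 Y84.2917
G1 X37.0375 Y72.5234
M5
G0 X113.8706 Y23.8714
M3 S534
G1 X69.4889 Y120.2112 F1875
G1 X77.4155 Y83.3165
G1 X113.8706 Y23.8714
M5
G0 X131.2763 Y132.3674
M3 S772
G1 X52.6785 Y96.3916 F1133
G1 X83.7171 Y99.9870
G1 X131.2763 Y132.3674
M5
G0 X0.0000 Y0.0000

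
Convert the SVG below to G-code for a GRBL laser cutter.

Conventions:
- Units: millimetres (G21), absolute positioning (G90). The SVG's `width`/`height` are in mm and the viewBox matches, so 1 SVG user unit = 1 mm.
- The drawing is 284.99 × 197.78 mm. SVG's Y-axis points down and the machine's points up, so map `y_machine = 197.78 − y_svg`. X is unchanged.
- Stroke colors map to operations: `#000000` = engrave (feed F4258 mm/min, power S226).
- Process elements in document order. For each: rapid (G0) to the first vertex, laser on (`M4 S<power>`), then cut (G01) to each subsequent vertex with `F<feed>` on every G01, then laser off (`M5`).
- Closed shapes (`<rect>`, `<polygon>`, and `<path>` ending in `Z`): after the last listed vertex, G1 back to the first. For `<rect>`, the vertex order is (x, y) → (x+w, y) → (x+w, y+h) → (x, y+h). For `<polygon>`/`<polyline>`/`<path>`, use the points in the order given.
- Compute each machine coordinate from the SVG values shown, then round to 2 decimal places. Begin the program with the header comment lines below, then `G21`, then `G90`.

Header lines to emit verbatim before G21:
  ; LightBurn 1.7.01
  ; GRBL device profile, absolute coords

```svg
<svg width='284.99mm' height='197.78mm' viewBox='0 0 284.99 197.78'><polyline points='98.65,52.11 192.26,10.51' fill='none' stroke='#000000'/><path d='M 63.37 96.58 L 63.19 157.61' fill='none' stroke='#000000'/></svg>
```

; LightBurn 1.7.01
; GRBL device profile, absolute coords
G21
G90
G0 X98.65 Y145.67
M4 S226
G01 X192.26 Y187.27 F4258
M5
G0 X63.37 Y101.20
M4 S226
G01 X63.19 Y40.17 F4258
M5

1 u = 1 mm; y_m = 197.78 − y.

[1] `<polyline>` line segment, #000000→engrave S226 F4258: (98.65,145.67) → (192.26,187.27)

[2] `<path>` line segment, #000000→engrave S226 F4258: (63.37,101.20) → (63.19,40.17)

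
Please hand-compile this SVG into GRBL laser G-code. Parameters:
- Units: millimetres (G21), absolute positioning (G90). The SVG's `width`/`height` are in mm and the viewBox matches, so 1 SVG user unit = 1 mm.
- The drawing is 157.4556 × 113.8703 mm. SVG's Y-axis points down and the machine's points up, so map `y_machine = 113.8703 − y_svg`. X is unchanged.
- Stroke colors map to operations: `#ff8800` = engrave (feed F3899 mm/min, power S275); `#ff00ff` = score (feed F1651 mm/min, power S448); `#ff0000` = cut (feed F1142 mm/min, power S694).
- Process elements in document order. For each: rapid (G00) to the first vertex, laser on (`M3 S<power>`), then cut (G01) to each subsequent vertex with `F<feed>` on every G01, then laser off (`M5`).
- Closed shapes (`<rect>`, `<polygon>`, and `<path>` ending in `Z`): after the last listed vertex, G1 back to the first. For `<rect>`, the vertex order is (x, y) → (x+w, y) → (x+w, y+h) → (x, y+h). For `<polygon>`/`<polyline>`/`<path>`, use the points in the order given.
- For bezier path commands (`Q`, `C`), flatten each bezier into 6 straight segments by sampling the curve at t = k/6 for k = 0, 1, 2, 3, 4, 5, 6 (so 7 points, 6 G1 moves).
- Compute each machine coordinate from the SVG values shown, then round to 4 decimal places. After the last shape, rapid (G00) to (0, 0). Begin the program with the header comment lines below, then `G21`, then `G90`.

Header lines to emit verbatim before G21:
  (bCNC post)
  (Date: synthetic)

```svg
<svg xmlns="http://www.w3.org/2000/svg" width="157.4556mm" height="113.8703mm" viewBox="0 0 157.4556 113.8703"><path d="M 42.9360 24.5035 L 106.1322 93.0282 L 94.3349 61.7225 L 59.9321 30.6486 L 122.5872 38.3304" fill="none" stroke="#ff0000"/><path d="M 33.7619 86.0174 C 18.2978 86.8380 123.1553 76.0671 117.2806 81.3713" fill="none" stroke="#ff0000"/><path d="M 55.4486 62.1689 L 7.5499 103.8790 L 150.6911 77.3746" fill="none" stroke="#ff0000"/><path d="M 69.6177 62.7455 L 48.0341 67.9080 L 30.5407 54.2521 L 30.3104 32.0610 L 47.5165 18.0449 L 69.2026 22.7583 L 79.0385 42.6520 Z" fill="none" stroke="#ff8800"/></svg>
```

Since the viewBox matches the mm dimensions, user units are millimetres directly. The only transform is the Y-flip y_m = 113.8703 − y_svg.

Shape 1 is a open polyline drawn with `<path>`. Its stroke #ff0000 means cut at S694, F1142. After flipping Y the toolpath is (42.9360,89.3668) → (106.1322,20.8421) → (94.3349,52.1478) → (59.9321,83.2217) → (122.5872,75.5399).

Shape 2 is a cubic bezier drawn with `<path>`. Its stroke #ff0000 means cut at S694, F1142. After flipping Y the toolpath is (33.7619,27.8529) → (34.9870,28.2805) → (49.8475,29.8714) → (71.9252,31.8573) → (94.8021,33.4695) → (112.0600,33.9396) → (117.2806,32.4990).

Shape 3 is a open polyline drawn with `<path>`. Its stroke #ff0000 means cut at S694, F1142. After flipping Y the toolpath is (55.4486,51.7014) → (7.5499,9.9913) → (150.6911,36.4957).

Shape 4 is a regular polygon drawn with `<path>`. Its stroke #ff8800 means engrave at S275, F3899. After flipping Y the toolpath is (69.6177,51.1248) → (48.0341,45.9623) → (30.5407,59.6182) → (30.3104,81.8093) → (47.5165,95.8254) → (69.2026,91.1120) → (79.0385,71.2183) → (69.6177,51.1248), returning to the start.

(bCNC post)
(Date: synthetic)
G21
G90
G00 X42.9360 Y89.3668
M3 S694
G01 X106.1322 Y20.8421 F1142
G01 X94.3349 Y52.1478 F1142
G01 X59.9321 Y83.2217 F1142
G01 X122.5872 Y75.5399 F1142
M5
G00 X33.7619 Y27.8529
M3 S694
G01 X34.9870 Y28.2805 F1142
G01 X49.8475 Y29.8714 F1142
G01 X71.9252 Y31.8573 F1142
G01 X94.8021 Y33.4695 F1142
G01 X112.0600 Y33.9396 F1142
G01 X117.2806 Y32.4990 F1142
M5
G00 X55.4486 Y51.7014
M3 S694
G01 X7.5499 Y9.9913 F1142
G01 X150.6911 Y36.4957 F1142
M5
G00 X69.6177 Y51.1248
M3 S275
G01 X48.0341 Y45.9623 F3899
G01 X30.5407 Y59.6182 F3899
G01 X30.3104 Y81.8093 F3899
G01 X47.5165 Y95.8254 F3899
G01 X69.2026 Y91.1120 F3899
G01 X79.0385 Y71.2183 F3899
G01 X69.6177 Y51.1248 F3899
M5
G00 X0.0000 Y0.0000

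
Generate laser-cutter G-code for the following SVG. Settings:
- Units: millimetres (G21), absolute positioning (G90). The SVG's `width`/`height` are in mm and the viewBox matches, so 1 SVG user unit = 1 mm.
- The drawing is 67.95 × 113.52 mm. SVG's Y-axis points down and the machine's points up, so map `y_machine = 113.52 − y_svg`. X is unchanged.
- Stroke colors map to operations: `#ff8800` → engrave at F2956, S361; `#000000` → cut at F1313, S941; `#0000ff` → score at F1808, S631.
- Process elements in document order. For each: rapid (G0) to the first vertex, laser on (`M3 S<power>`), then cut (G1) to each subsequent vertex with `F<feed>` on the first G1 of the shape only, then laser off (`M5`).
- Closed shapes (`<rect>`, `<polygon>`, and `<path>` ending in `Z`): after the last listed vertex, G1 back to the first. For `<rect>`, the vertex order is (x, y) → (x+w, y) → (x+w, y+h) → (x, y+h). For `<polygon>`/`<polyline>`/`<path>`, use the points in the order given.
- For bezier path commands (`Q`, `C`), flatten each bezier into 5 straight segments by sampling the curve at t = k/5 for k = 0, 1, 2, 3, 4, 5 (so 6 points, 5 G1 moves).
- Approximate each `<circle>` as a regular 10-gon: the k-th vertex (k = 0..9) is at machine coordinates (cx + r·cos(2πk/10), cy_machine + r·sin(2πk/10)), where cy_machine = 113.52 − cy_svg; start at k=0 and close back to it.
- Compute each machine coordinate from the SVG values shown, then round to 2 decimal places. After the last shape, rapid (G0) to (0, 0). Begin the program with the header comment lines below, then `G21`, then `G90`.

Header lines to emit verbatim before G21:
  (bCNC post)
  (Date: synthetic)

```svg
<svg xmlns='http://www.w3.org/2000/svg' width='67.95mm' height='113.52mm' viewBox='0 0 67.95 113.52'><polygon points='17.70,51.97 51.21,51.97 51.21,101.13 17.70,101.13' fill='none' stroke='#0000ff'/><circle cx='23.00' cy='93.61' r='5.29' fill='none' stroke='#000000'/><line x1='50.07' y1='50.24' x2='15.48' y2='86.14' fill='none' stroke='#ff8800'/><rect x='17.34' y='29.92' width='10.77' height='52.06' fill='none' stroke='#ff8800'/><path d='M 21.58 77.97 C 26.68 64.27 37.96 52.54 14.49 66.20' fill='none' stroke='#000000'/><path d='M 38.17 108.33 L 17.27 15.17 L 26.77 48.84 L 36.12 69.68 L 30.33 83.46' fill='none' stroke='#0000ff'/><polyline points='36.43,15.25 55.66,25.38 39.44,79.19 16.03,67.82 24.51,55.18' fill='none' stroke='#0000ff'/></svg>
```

(bCNC post)
(Date: synthetic)
G21
G90
G0 X17.70 Y61.55
M3 S631
G1 X51.21 Y61.55 F1808
G1 X51.21 Y12.39
G1 X17.70 Y12.39
G1 X17.70 Y61.55
M5
G0 X28.29 Y19.91
M3 S941
G1 X27.28 Y23.02 F1313
G1 X24.63 Y24.94
G1 X21.37 Y24.94
G1 X18.72 Y23.02
G1 X17.71 Y19.91
G1 X18.72 Y16.80
G1 X21.37 Y14.88
G1 X24.63 Y14.88
G1 X27.28 Y16.80
G1 X28.29 Y19.91
M5
G0 X50.07 Y63.28
M3 S361
G1 X15.48 Y27.38 F2956
M5
G0 X17.34 Y83.60
M3 S361
G1 X28.11 Y83.60 F2956
G1 X28.11 Y31.54
G1 X17.34 Y31.54
G1 X17.34 Y83.60
M5
G0 X21.58 Y35.55
M3 S941
G1 X25.05 Y43.35 F1313
G1 X28.05 Y49.55
G1 X28.59 Y53.02
G1 X24.73 Y52.66
G1 X14.49 Y47.32
M5
G0 X38.17 Y5.19
M3 S631
G1 X17.27 Y98.35 F1808
G1 X26.77 Y64.68
G1 X36.12 Y43.84
G1 X30.33 Y30.06
M5
G0 X36.43 Y98.27
M3 S631
G1 X55.66 Y88.14 F1808
G1 X39.44 Y34.33
G1 X16.03 Y45.70
G1 X24.51 Y58.34
M5
G0 X0.00 Y0.00

Since the viewBox matches the mm dimensions, user units are millimetres directly. The only transform is the Y-flip y_m = 113.52 − y_svg.

Shape 1 is a rectangle drawn with `<polygon>`. Its stroke #0000ff means score at S631, F1808. After flipping Y the toolpath is (17.70,61.55) → (51.21,61.55) → (51.21,12.39) → (17.70,12.39) → (17.70,61.55), returning to the start.

Shape 2 is a circle drawn with `<circle>`. Its stroke #000000 means cut at S941, F1313. After flipping Y the toolpath is (28.29,19.91) → (27.28,23.02) → (24.63,24.94) → (21.37,24.94) → (18.72,23.02) → (17.71,19.91) → (18.72,16.80) → (21.37,14.88) → (24.63,14.88) → (27.28,16.80) → (28.29,19.91), returning to the start.

Shape 3 is a line segment drawn with `<line>`. Its stroke #ff8800 means engrave at S361, F2956. After flipping Y the toolpath is (50.07,63.28) → (15.48,27.38).

Shape 4 is a rectangle drawn with `<rect>`. Its stroke #ff8800 means engrave at S361, F2956. After flipping Y the toolpath is (17.34,83.60) → (28.11,83.60) → (28.11,31.54) → (17.34,31.54) → (17.34,83.60), returning to the start.

Shape 5 is a cubic bezier drawn with `<path>`. Its stroke #000000 means cut at S941, F1313. After flipping Y the toolpath is (21.58,35.55) → (25.05,43.35) → (28.05,49.55) → (28.59,53.02) → (24.73,52.66) → (14.49,47.32).

Shape 6 is a open polyline drawn with `<path>`. Its stroke #0000ff means score at S631, F1808. After flipping Y the toolpath is (38.17,5.19) → (17.27,98.35) → (26.77,64.68) → (36.12,43.84) → (30.33,30.06).

Shape 7 is a open polyline drawn with `<polyline>`. Its stroke #0000ff means score at S631, F1808. After flipping Y the toolpath is (36.43,98.27) → (55.66,88.14) → (39.44,34.33) → (16.03,45.70) → (24.51,58.34).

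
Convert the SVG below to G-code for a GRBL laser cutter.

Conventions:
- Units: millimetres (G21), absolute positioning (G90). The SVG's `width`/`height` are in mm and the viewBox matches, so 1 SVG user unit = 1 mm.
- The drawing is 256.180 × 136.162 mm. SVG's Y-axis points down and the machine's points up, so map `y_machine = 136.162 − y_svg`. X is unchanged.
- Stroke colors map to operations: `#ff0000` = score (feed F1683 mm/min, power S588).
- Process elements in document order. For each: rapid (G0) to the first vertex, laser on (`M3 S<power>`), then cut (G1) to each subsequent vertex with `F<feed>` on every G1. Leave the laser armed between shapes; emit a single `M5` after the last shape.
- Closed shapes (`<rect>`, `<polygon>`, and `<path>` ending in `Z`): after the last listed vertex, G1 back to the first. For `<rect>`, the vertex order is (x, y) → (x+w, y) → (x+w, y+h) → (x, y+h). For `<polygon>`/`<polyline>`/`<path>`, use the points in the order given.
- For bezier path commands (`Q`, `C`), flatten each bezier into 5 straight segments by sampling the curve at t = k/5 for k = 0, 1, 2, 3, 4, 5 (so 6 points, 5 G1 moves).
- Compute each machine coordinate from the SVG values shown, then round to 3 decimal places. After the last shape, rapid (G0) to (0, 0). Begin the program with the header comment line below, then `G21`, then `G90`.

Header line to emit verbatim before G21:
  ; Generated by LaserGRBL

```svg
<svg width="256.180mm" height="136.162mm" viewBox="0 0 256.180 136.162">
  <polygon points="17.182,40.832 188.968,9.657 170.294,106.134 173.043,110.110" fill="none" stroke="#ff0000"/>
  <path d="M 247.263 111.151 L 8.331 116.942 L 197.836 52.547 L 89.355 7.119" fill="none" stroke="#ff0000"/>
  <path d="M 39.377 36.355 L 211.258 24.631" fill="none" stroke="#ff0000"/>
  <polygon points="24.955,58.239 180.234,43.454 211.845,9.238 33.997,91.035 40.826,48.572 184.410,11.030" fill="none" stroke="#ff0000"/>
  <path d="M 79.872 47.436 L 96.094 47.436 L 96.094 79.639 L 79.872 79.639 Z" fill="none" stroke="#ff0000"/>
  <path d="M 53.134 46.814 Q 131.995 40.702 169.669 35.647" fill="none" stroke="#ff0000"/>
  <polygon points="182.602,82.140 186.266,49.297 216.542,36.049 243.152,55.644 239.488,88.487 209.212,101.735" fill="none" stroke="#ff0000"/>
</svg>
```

viewBox `0 0 256.180 136.162` with mm width/height → 1 unit = 1 mm. Flip: y_m = 136.162 − y_svg.

**Shape 1** — `<polygon>` closed polygon, stroke `#ff0000` → score (S588, F1683). Machine vertices: (17.182,95.330) → (188.968,126.505) → (170.294,30.028) → (173.043,26.052) → (17.182,95.330). Closed: final G1 returns to the first vertex.

**Shape 2** — `<path>` open polyline, stroke `#ff0000` → score (S588, F1683). Machine vertices: (247.263,25.011) → (8.331,19.220) → (197.836,83.615) → (89.355,129.043). Open path.

**Shape 3** — `<path>` line segment, stroke `#ff0000` → score (S588, F1683). Machine vertices: (39.377,99.807) → (211.258,111.531). Open path.

**Shape 4** — `<polygon>` closed polygon, stroke `#ff0000` → score (S588, F1683). Machine vertices: (24.955,77.923) → (180.234,92.708) → (211.845,126.924) → (33.997,45.127) → (40.826,87.590) → (184.410,125.132) → (24.955,77.923). Closed: final G1 returns to the first vertex.

**Shape 5** — `<path>` rectangle, stroke `#ff0000` → score (S588, F1683). Machine vertices: (79.872,88.726) → (96.094,88.726) → (96.094,56.523) → (79.872,56.523) → (79.872,88.726). Closed: final G1 returns to the first vertex.

**Shape 6** — `<path>` quadratic bezier, stroke `#ff0000` → score (S588, F1683). Control points (SVG): P0=(53.134,46.814), P1=(131.995,40.702), P2=(169.669,35.647); sampled at t=k/5. Machine vertices: (53.134,89.348) → (83.031,91.751) → (109.633,94.068) → (132.940,96.302) → (152.952,98.451) → (169.669,100.515). Open path.

**Shape 7** — `<polygon>` regular polygon, stroke `#ff0000` → score (S588, F1683). Machine vertices: (182.602,54.022) → (186.266,86.865) → (216.542,100.113) → (243.152,80.518) → (239.488,47.675) → (209.212,34.427) → (182.602,54.022). Closed: final G1 returns to the first vertex.

; Generated by LaserGRBL
G21
G90
G0 X17.182 Y95.330
M3 S588
G1 X188.968 Y126.505 F1683
G1 X170.294 Y30.028 F1683
G1 X173.043 Y26.052 F1683
G1 X17.182 Y95.330 F1683
G0 X247.263 Y25.011
M3 S588
G1 X8.331 Y19.220 F1683
G1 X197.836 Y83.615 F1683
G1 X89.355 Y129.043 F1683
G0 X39.377 Y99.807
M3 S588
G1 X211.258 Y111.531 F1683
G0 X24.955 Y77.923
M3 S588
G1 X180.234 Y92.708 F1683
G1 X211.845 Y126.924 F1683
G1 X33.997 Y45.127 F1683
G1 X40.826 Y87.590 F1683
G1 X184.410 Y125.132 F1683
G1 X24.955 Y77.923 F1683
G0 X79.872 Y88.726
M3 S588
G1 X96.094 Y88.726 F1683
G1 X96.094 Y56.523 F1683
G1 X79.872 Y56.523 F1683
G1 X79.872 Y88.726 F1683
G0 X53.134 Y89.348
M3 S588
G1 X83.031 Y91.751 F1683
G1 X109.633 Y94.068 F1683
G1 X132.940 Y96.302 F1683
G1 X152.952 Y98.451 F1683
G1 X169.669 Y100.515 F1683
G0 X182.602 Y54.022
M3 S588
G1 X186.266 Y86.865 F1683
G1 X216.542 Y100.113 F1683
G1 X243.152 Y80.518 F1683
G1 X239.488 Y47.675 F1683
G1 X209.212 Y34.427 F1683
G1 X182.602 Y54.022 F1683
M5
G0 X0.000 Y0.000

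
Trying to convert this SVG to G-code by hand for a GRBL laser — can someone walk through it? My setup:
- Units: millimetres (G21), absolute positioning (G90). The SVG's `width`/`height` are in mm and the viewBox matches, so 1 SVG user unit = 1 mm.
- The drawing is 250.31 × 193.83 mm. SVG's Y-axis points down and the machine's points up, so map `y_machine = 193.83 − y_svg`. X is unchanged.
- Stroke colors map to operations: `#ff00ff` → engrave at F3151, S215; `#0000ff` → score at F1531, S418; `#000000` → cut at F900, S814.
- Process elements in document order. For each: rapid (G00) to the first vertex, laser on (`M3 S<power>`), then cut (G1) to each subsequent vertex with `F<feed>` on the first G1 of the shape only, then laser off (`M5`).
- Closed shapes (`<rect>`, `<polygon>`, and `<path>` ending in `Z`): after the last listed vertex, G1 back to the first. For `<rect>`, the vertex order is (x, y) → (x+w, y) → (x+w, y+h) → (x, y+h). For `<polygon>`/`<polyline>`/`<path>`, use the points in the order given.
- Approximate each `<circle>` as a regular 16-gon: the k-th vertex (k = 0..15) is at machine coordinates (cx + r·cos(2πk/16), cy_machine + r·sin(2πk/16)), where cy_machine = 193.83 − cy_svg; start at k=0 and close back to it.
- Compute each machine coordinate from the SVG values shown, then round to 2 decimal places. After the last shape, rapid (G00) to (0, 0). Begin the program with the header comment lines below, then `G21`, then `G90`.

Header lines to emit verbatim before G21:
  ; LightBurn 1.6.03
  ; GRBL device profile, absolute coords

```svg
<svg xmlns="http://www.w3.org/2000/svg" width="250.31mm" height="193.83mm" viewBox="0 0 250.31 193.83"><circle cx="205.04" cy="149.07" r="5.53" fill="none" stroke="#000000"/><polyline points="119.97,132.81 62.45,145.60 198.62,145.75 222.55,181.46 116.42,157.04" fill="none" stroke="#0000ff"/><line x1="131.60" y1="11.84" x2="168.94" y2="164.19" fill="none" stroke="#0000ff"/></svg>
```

; LightBurn 1.6.03
; GRBL device profile, absolute coords
G21
G90
G00 X210.57 Y44.76
M3 S814
G1 X210.15 Y46.88 F900
G1 X208.95 Y48.67
G1 X207.16 Y49.87
G1 X205.04 Y50.29
G1 X202.92 Y49.87
G1 X201.13 Y48.67
G1 X199.93 Y46.88
G1 X199.51 Y44.76
G1 X199.93 Y42.64
G1 X201.13 Y40.85
G1 X202.92 Y39.65
G1 X205.04 Y39.23
G1 X207.16 Y39.65
G1 X208.95 Y40.85
G1 X210.15 Y42.64
G1 X210.57 Y44.76
M5
G00 X119.97 Y61.02
M3 S418
G1 X62.45 Y48.23 F1531
G1 X198.62 Y48.08
G1 X222.55 Y12.37
G1 X116.42 Y36.79
M5
G00 X131.60 Y181.99
M3 S418
G1 X168.94 Y29.64 F1531
M5
G00 X0.00 Y0.00

viewBox `0 0 250.31 193.83` with mm width/height → 1 unit = 1 mm. Flip: y_m = 193.83 − y_svg.

**Shape 1** — `<circle>` circle, stroke `#000000` → cut (S814, F900). Machine vertices: (210.57,44.76) → (210.15,46.88) → (208.95,48.67) → (207.16,49.87) → (205.04,50.29) → (202.92,49.87) → (201.13,48.67) → (199.93,46.88) → (199.51,44.76) → (199.93,42.64) → (201.13,40.85) → (202.92,39.65) → (205.04,39.23) → (207.16,39.65) → (208.95,40.85) → (210.15,42.64) → (210.57,44.76). Closed: final G1 returns to the first vertex.

**Shape 2** — `<polyline>` open polyline, stroke `#0000ff` → score (S418, F1531). Machine vertices: (119.97,61.02) → (62.45,48.23) → (198.62,48.08) → (222.55,12.37) → (116.42,36.79). Open path.

**Shape 3** — `<line>` line segment, stroke `#0000ff` → score (S418, F1531). Machine vertices: (131.60,181.99) → (168.94,29.64). Open path.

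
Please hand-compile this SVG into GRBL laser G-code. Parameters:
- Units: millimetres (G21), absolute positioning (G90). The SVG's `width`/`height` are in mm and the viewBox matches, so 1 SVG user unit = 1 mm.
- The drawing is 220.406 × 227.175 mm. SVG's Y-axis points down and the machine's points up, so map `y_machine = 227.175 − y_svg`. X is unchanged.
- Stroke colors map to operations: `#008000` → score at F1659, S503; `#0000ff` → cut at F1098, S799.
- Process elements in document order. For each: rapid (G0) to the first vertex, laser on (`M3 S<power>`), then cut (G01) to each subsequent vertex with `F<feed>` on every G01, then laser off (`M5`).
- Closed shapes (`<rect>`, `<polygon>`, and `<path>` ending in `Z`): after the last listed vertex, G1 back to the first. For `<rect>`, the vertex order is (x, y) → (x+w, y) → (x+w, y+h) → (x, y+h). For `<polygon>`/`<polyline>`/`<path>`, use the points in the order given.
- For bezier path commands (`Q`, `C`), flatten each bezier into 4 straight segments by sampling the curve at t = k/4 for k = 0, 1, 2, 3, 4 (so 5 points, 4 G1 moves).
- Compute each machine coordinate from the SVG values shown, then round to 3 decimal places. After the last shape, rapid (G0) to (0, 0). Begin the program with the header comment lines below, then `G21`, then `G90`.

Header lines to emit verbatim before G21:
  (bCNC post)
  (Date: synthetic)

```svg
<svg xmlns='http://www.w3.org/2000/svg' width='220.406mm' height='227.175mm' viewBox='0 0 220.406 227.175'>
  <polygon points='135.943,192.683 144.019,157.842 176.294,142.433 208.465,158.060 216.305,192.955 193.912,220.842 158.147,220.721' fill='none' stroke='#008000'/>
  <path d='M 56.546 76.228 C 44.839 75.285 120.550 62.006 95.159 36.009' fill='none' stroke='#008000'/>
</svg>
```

viewBox `0 0 220.406 227.175` with mm width/height → 1 unit = 1 mm. Flip: y_m = 227.175 − y_svg.

**Shape 1** — `<polygon>` regular polygon, stroke `#008000` → score (S503, F1659). Machine vertices: (135.943,34.492) → (144.019,69.333) → (176.294,84.742) → (208.465,69.115) → (216.305,34.220) → (193.912,6.333) → (158.147,6.454) → (135.943,34.492). Closed: final G1 returns to the first vertex.

**Shape 2** — `<path>` cubic bezier, stroke `#008000` → score (S503, F1659). Control points (SVG): P0=(56.546,76.228), P1=(44.839,75.285), P2=(120.550,62.006), P3=(95.159,36.009); sampled at t=k/4. Machine vertices: (56.546,150.947) → (61.211,153.973) → (80.984,161.661) → (98.191,174.047) → (95.159,191.166). Open path.

(bCNC post)
(Date: synthetic)
G21
G90
G0 X135.943 Y34.492
M3 S503
G01 X144.019 Y69.333 F1659
G01 X176.294 Y84.742 F1659
G01 X208.465 Y69.115 F1659
G01 X216.305 Y34.220 F1659
G01 X193.912 Y6.333 F1659
G01 X158.147 Y6.454 F1659
G01 X135.943 Y34.492 F1659
M5
G0 X56.546 Y150.947
M3 S503
G01 X61.211 Y153.973 F1659
G01 X80.984 Y161.661 F1659
G01 X98.191 Y174.047 F1659
G01 X95.159 Y191.166 F1659
M5
G0 X0.000 Y0.000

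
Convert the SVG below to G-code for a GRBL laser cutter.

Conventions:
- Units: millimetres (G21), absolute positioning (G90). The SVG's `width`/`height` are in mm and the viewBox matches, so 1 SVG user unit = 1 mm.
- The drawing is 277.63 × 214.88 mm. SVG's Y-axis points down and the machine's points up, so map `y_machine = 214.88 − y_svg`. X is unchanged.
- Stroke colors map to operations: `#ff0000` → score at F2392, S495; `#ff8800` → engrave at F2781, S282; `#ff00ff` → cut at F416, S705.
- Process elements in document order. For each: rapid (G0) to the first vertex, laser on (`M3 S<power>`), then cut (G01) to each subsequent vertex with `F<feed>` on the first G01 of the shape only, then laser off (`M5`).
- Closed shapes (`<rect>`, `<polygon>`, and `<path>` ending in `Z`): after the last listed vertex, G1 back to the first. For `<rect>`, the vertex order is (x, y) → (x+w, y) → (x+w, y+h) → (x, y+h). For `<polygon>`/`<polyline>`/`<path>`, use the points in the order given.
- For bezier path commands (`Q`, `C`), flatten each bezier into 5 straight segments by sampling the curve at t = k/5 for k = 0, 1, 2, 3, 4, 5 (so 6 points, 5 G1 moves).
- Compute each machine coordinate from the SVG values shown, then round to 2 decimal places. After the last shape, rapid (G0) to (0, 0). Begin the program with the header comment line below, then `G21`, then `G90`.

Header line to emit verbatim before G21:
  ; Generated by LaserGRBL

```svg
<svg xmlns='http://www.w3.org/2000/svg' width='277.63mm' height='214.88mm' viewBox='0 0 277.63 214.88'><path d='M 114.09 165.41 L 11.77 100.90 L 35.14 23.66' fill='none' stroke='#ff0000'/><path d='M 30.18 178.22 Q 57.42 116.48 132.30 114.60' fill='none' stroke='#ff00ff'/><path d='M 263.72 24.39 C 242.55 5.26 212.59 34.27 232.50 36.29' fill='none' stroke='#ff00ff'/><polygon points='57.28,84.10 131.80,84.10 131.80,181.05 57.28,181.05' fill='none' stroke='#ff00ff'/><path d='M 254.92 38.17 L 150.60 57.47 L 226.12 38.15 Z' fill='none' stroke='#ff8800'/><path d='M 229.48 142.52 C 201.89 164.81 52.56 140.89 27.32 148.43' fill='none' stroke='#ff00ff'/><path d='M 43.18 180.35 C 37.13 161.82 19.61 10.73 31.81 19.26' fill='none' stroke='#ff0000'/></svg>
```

; Generated by LaserGRBL
G21
G90
G0 X114.09 Y49.47
M3 S495
G01 X11.77 Y113.98 F2392
G01 X35.14 Y191.22
M5
G0 X30.18 Y36.66
M3 S705
G01 X42.98 Y58.96 F416
G01 X59.59 Y76.47
G01 X80.02 Y89.20
G01 X104.25 Y97.13
G01 X132.30 Y100.28
M5
G0 X263.72 Y190.49
M3 S705
G01 X250.43 Y196.79 F416
G01 X237.85 Y195.15
G01 X228.79 Y189.16
G01 X226.07 Y182.44
G01 X232.50 Y178.59
M5
G0 X57.28 Y130.78
M3 S705
G01 X131.80 Y130.78 F416
G01 X131.80 Y33.83
G01 X57.28 Y33.83
G01 X57.28 Y130.78
M5
G0 X254.92 Y176.71
M3 S282
G01 X150.60 Y157.41 F2781
G01 X226.12 Y176.73
G01 X254.92 Y176.71
M5
G0 X229.48 Y72.36
M3 S705
G01 X200.28 Y63.91 F416
G01 X153.67 Y62.82
G01 X101.44 Y65.37
G01 X55.39 Y67.82
G01 X27.32 Y66.45
M5
G0 X43.18 Y34.53
M3 S495
G01 X38.50 Y59.22 F2392
G01 X33.05 Y101.70
G01 X28.80 Y147.94
G01 X27.73 Y183.92
G01 X31.81 Y195.62
M5
G0 X0.00 Y0.00

viewBox `0 0 277.63 214.88` with mm width/height → 1 unit = 1 mm. Flip: y_m = 214.88 − y_svg.

**Shape 1** — `<path>` open polyline, stroke `#ff0000` → score (S495, F2392). Machine vertices: (114.09,49.47) → (11.77,113.98) → (35.14,191.22). Open path.

**Shape 2** — `<path>` quadratic bezier, stroke `#ff00ff` → cut (S705, F416). Control points (SVG): P0=(30.18,178.22), P1=(57.42,116.48), P2=(132.30,114.60); sampled at t=k/5. Machine vertices: (30.18,36.66) → (42.98,58.96) → (59.59,76.47) → (80.02,89.20) → (104.25,97.13) → (132.30,100.28). Open path.

**Shape 3** — `<path>` cubic bezier, stroke `#ff00ff` → cut (S705, F416). Control points (SVG): P0=(263.72,24.39), P1=(242.55,5.26), P2=(212.59,34.27), P3=(232.50,36.29); sampled at t=k/5. Machine vertices: (263.72,190.49) → (250.43,196.79) → (237.85,195.15) → (228.79,189.16) → (226.07,182.44) → (232.50,178.59). Open path.

**Shape 4** — `<polygon>` rectangle, stroke `#ff00ff` → cut (S705, F416). Machine vertices: (57.28,130.78) → (131.80,130.78) → (131.80,33.83) → (57.28,33.83) → (57.28,130.78). Closed: final G1 returns to the first vertex.

**Shape 5** — `<path>` closed polygon, stroke `#ff8800` → engrave (S282, F2781). Machine vertices: (254.92,176.71) → (150.60,157.41) → (226.12,176.73) → (254.92,176.71). Closed: final G1 returns to the first vertex.

**Shape 6** — `<path>` cubic bezier, stroke `#ff00ff` → cut (S705, F416). Control points (SVG): P0=(229.48,142.52), P1=(201.89,164.81), P2=(52.56,140.89), P3=(27.32,148.43); sampled at t=k/5. Machine vertices: (229.48,72.36) → (200.28,63.91) → (153.67,62.82) → (101.44,65.37) → (55.39,67.82) → (27.32,66.45). Open path.

**Shape 7** — `<path>` cubic bezier, stroke `#ff0000` → score (S495, F2392). Control points (SVG): P0=(43.18,180.35), P1=(37.13,161.82), P2=(19.61,10.73), P3=(31.81,19.26); sampled at t=k/5. Machine vertices: (43.18,34.53) → (38.50,59.22) → (33.05,101.70) → (28.80,147.94) → (27.73,183.92) → (31.81,195.62). Open path.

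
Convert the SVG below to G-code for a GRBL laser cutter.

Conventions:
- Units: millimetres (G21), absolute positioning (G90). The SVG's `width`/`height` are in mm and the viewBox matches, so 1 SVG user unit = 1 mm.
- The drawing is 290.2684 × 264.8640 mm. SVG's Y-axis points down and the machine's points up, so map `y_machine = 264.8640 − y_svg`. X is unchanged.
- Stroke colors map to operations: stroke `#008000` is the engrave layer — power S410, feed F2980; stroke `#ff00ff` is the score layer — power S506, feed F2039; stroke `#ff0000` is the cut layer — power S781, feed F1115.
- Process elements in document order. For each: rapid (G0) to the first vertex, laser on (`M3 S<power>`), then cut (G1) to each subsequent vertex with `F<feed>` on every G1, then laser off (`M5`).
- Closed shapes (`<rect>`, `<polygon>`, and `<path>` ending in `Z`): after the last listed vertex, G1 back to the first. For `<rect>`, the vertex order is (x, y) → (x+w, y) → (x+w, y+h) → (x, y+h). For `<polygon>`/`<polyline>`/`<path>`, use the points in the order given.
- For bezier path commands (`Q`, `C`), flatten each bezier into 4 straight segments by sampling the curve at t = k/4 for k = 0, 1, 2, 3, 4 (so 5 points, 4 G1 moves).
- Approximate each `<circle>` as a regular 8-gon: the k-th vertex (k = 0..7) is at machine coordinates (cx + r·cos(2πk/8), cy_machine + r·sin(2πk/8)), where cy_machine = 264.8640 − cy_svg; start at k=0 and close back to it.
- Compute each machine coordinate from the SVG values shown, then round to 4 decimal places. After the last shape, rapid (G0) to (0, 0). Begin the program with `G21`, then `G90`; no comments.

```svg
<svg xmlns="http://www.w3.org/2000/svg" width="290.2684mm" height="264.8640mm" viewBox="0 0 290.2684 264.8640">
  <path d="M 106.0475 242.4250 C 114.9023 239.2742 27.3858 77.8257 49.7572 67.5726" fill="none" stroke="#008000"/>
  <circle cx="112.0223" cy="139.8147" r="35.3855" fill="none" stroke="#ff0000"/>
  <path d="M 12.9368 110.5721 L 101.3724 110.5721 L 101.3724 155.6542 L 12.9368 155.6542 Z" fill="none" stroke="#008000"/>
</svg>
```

viewBox `0 0 290.2684 264.8640` with mm width/height → 1 unit = 1 mm. Flip: y_m = 264.8640 − y_svg.

**Shape 1** — `<path>` cubic bezier, stroke `#008000` → engrave (S410, F2980). Control points (SVG): P0=(106.0475,242.4250), P1=(114.9023,239.2742), P2=(27.3858,77.8257), P3=(49.7572,67.5726); sampled at t=k/4. Machine vertices: (106.0475,22.4390) → (97.8418,49.6471) → (72.8336,107.2018) → (50.3598,166.0883) → (49.7572,197.2914). Open path.

**Shape 2** — `<circle>` circle, stroke `#ff0000` → cut (S781, F1115). Machine vertices: (147.4078,125.0493) → (137.0436,150.0706) → (112.0223,160.4348) → (87.0010,150.0706) → (76.6368,125.0493) → (87.0010,100.0280) → (112.0223,89.6638) → (137.0436,100.0280) → (147.4078,125.0493). Closed: final G1 returns to the first vertex.

**Shape 3** — `<path>` rectangle, stroke `#008000` → engrave (S410, F2980). Machine vertices: (12.9368,154.2919) → (101.3724,154.2919) → (101.3724,109.2098) → (12.9368,109.2098) → (12.9368,154.2919). Closed: final G1 returns to the first vertex.

G21
G90
G0 X106.0475 Y22.4390
M3 S410
G1 X97.8418 Y49.6471 F2980
G1 X72.8336 Y107.2018 F2980
G1 X50.3598 Y166.0883 F2980
G1 X49.7572 Y197.2914 F2980
M5
G0 X147.4078 Y125.0493
M3 S781
G1 X137.0436 Y150.0706 F1115
G1 X112.0223 Y160.4348 F1115
G1 X87.0010 Y150.0706 F1115
G1 X76.6368 Y125.0493 F1115
G1 X87.0010 Y100.0280 F1115
G1 X112.0223 Y89.6638 F1115
G1 X137.0436 Y100.0280 F1115
G1 X147.4078 Y125.0493 F1115
M5
G0 X12.9368 Y154.2919
M3 S410
G1 X101.3724 Y154.2919 F2980
G1 X101.3724 Y109.2098 F2980
G1 X12.9368 Y109.2098 F2980
G1 X12.9368 Y154.2919 F2980
M5
G0 X0.0000 Y0.0000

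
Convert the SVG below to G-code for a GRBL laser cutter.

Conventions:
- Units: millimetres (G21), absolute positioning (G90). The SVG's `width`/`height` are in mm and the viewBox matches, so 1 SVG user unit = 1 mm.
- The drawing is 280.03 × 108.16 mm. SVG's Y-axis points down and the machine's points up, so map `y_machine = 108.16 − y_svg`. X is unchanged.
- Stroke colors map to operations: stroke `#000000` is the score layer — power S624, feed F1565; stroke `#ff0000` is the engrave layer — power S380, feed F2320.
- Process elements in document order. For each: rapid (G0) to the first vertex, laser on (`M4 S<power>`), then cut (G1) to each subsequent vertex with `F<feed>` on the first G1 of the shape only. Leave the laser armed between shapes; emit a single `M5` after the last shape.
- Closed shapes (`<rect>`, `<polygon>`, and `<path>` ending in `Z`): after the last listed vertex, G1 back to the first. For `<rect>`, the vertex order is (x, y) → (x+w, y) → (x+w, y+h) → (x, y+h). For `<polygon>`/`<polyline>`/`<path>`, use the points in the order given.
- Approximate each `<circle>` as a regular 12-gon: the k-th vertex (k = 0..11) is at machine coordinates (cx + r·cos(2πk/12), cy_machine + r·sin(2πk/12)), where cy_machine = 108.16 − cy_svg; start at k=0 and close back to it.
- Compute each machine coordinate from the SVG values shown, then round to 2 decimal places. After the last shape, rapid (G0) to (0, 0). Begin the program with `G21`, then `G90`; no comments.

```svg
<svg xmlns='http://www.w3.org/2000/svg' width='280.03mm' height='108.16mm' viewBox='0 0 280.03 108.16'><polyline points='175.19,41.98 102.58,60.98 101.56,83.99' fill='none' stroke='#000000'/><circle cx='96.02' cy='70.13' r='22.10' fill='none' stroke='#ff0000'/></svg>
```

Since the viewBox matches the mm dimensions, user units are millimetres directly. The only transform is the Y-flip y_m = 108.16 − y_svg.

Shape 1 is a open polyline drawn with `<polyline>`. Its stroke #000000 means score at S624, F1565. After flipping Y the toolpath is (175.19,66.18) → (102.58,47.18) → (101.56,24.17).

Shape 2 is a circle drawn with `<circle>`. Its stroke #ff0000 means engrave at S380, F2320. After flipping Y the toolpath is (118.12,38.03) → (115.16,49.08) → (107.07,57.17) → (96.02,60.13) → (84.97,57.17) → (76.88,49.08) → (73.92,38.03) → (76.88,26.98) → (84.97,18.89) → (96.02,15.93) → (107.07,18.89) → (115.16,26.98) → (118.12,38.03), returning to the start.

G21
G90
G0 X175.19 Y66.18
M4 S624
G1 X102.58 Y47.18 F1565
G1 X101.56 Y24.17
G0 X118.12 Y38.03
M4 S380
G1 X115.16 Y49.08 F2320
G1 X107.07 Y57.17
G1 X96.02 Y60.13
G1 X84.97 Y57.17
G1 X76.88 Y49.08
G1 X73.92 Y38.03
G1 X76.88 Y26.98
G1 X84.97 Y18.89
G1 X96.02 Y15.93
G1 X107.07 Y18.89
G1 X115.16 Y26.98
G1 X118.12 Y38.03
M5
G0 X0.00 Y0.00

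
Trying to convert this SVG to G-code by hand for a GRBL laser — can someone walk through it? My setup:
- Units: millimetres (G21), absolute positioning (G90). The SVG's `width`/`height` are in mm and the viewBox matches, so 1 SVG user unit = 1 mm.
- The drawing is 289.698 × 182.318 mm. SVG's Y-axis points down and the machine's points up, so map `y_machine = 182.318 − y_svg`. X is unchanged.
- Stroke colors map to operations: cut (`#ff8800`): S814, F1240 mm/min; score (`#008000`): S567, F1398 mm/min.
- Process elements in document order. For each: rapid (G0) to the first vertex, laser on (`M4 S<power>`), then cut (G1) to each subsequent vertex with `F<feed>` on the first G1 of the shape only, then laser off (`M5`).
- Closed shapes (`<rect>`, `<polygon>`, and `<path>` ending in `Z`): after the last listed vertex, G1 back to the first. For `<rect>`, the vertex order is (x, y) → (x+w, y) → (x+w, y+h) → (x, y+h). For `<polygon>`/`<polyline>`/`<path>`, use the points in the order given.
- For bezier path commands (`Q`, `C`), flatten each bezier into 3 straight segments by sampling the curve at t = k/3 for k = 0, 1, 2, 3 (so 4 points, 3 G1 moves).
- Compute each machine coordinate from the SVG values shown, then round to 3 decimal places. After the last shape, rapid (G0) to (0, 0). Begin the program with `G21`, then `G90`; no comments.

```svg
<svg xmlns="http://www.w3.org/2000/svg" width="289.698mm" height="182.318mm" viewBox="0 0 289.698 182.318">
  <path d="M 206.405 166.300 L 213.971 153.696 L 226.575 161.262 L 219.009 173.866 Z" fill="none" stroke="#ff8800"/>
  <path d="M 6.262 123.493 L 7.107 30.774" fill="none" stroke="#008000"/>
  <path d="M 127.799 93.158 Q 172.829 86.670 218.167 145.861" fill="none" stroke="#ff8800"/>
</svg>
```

Since the viewBox matches the mm dimensions, user units are millimetres directly. The only transform is the Y-flip y_m = 182.318 − y_svg.

Shape 1 is a regular polygon drawn with `<path>`. Its stroke #ff8800 means cut at S814, F1240. After flipping Y the toolpath is (206.405,16.018) → (213.971,28.622) → (226.575,21.056) → (219.009,8.452) → (206.405,16.018), returning to the start.

Shape 2 is a line segment drawn with `<path>`. Its stroke #008000 means score at S567, F1398. After flipping Y the toolpath is (6.262,58.825) → (7.107,151.544).

Shape 3 is a quadratic bezier drawn with `<path>`. Its stroke #ff8800 means cut at S814, F1240. After flipping Y the toolpath is (127.799,89.160) → (157.853,86.188) → (187.976,68.620) → (218.167,36.457).

G21
G90
G0 X206.405 Y16.018
M4 S814
G1 X213.971 Y28.622 F1240
G1 X226.575 Y21.056
G1 X219.009 Y8.452
G1 X206.405 Y16.018
M5
G0 X6.262 Y58.825
M4 S567
G1 X7.107 Y151.544 F1398
M5
G0 X127.799 Y89.160
M4 S814
G1 X157.853 Y86.188 F1240
G1 X187.976 Y68.620
G1 X218.167 Y36.457
M5
G0 X0.000 Y0.000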